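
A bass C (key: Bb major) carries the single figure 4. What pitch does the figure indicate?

Counting 3 letter steps above C lands on F; in Bb major, that letter is F.

F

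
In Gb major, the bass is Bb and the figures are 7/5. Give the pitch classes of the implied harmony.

Bb, Db, F, Ab

The written figures 7/5 are shorthand for 7/5/3: the 3 is implied.
A third above Bb in this key is Db.
A fifth above Bb in this key is F.
A seventh above Bb in this key is Ab.
Together with the bass Bb, this spells Bb minor seventh in root position.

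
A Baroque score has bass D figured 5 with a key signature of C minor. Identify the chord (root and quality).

D diminished

The figures 5 indicate a triad in root position.
In root position the bass is the root, so the root is D.
The chord tones are D, F, Ab, giving D diminished.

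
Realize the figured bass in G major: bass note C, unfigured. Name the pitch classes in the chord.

C, E, G

An unfigured bass implies 5/3.
A third above C in this key is E.
A fifth above C in this key is G.
Together with the bass C, this spells C major in root position.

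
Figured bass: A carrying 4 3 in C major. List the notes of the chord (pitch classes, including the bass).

A, C, D, F

The written figures 4 3 are shorthand for 6/4/3: the 6 is implied.
A third above A in this key is C.
A fourth above A in this key is D.
A sixth above A in this key is F.
Together with the bass A, this spells D minor seventh in second inversion.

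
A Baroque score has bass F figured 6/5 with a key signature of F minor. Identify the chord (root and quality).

The figures 6/5 indicate a seventh chord in first inversion.
In first inversion the root lies a sixth above the bass: a sixth above F in F minor is Db.
The chord tones are F, Ab, C, Db, giving Db major seventh.

Db major seventh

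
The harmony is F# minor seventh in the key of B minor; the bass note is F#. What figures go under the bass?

7

F# is the root of F# minor seventh, so the chord is in root position.
A seventh chord in root position is figured 7/5/3, conventionally abbreviated 7.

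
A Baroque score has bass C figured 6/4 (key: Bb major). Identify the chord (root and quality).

The figures 6/4 indicate a triad in second inversion.
In second inversion the root lies a fourth above the bass: a fourth above C in Bb major is F.
The chord tones are C, F, A, giving F major.

F major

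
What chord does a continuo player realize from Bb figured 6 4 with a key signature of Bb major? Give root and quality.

Eb major

The figures 6 4 indicate a triad in second inversion.
In second inversion the root lies a fourth above the bass: a fourth above Bb in Bb major is Eb.
The chord tones are Bb, Eb, G, giving Eb major.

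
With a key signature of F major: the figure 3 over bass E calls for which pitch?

Counting 2 letter steps above E lands on G; in F major, that letter is G.

G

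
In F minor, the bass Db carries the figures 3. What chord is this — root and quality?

Db major

The figures 3 indicate a triad in root position.
In root position the bass is the root, so the root is Db.
The chord tones are Db, F, Ab, giving Db major.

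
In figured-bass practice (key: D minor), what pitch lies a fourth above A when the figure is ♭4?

Counting 3 letter steps above A lands on D; in D minor, that letter is D.
The b4 figure lowers it a semitone, giving Db.

Db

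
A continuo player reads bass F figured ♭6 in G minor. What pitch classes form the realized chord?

The written figures ♭6 are shorthand for 6/3: the 3 is implied.
A third above F in this key is A.
A sixth above F in this key is D, lowered to Db by the flat.
Together with the bass F, this spells Db augmented in first inversion.

F, A, Db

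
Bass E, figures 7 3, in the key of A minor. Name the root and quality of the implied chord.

E minor seventh

The figures 7 3 indicate a seventh chord in root position.
In root position the bass is the root, so the root is E.
The chord tones are E, G, B, D, giving E minor seventh.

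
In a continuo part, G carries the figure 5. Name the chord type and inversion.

5 is shorthand for 5/3.
Intervals of 5/3 above the bass form a triad; the bass is the root, so this is root position.

triad, root position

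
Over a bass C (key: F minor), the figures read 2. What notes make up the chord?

C, Db, F, Ab

The written figures 2 are shorthand for 6/4/2: the 6/4 are implied.
A second above C in this key is Db.
A fourth above C in this key is F.
A sixth above C in this key is Ab.
Together with the bass C, this spells Db major seventh in third inversion.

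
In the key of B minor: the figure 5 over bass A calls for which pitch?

Counting 4 letter steps above A lands on E; in B minor, that letter is E.

E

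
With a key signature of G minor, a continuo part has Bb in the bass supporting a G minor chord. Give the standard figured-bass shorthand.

Bb is the third of G minor, so the chord is in first inversion.
A triad in first inversion is figured 6/3, conventionally abbreviated 6.

6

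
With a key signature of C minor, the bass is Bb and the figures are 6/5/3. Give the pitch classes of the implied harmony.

Bb, D, F, G

A third above Bb in this key is D.
A fifth above Bb in this key is F.
A sixth above Bb in this key is G.
Together with the bass Bb, this spells G minor seventh in first inversion.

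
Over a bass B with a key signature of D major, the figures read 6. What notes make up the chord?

The written figures 6 are shorthand for 6/3: the 3 is implied.
A third above B in this key is D.
A sixth above B in this key is G.
Together with the bass B, this spells G major in first inversion.

B, D, G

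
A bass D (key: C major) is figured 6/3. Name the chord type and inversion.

Intervals of 6/3 above the bass form a triad; the bass is the third, so this is first inversion.

triad, first inversion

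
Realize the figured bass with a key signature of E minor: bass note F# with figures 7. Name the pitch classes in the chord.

F#, A, C, E

The written figures 7 are shorthand for 7/5/3: the 5/3 are implied.
A third above F# in this key is A.
A fifth above F# in this key is C.
A seventh above F# in this key is E.
Together with the bass F#, this spells F# half-diminished seventh in root position.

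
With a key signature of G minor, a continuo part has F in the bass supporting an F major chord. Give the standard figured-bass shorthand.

F is the root of F major, so the chord is in root position.
A triad in root position is figured 5/3, conventionally abbreviated (no figures — root-position triad).

no figures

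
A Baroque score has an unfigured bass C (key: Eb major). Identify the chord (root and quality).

An unfigured bass indicates a triad in root position.
In root position the bass is the root, so the root is C.
The chord tones are C, Eb, G, giving C minor.

C minor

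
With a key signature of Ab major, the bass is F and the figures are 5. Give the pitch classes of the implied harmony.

The written figures 5 are shorthand for 5/3: the 3 is implied.
A third above F in this key is Ab.
A fifth above F in this key is C.
Together with the bass F, this spells F minor in root position.

F, Ab, C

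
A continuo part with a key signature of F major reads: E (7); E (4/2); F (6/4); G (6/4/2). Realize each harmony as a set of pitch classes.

E (7/5/3): E, G, Bb, D.
E (6/4/2): E, F, A, C.
F (6/4): F, Bb, D.
G (6/4/2): G, A, C, E.

E, G, Bb, D | E, F, A, C | F, Bb, D | G, A, C, E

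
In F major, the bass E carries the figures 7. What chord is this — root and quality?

The figures 7 indicate a seventh chord in root position.
In root position the bass is the root, so the root is E.
The chord tones are E, G, Bb, D, giving E half-diminished seventh.

E half-diminished seventh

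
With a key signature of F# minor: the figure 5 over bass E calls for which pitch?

Counting 4 letter steps above E lands on B; in F# minor, that letter is B.

B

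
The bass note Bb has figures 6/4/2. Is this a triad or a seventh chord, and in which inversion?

seventh chord, third inversion

Intervals of 6/4/2 above the bass form a seventh chord; the bass is the seventh, so this is third inversion.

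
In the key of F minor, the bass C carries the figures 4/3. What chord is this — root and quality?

The figures 4/3 indicate a seventh chord in second inversion.
In second inversion the root lies a fourth above the bass: a fourth above C in F minor is F.
The chord tones are C, Eb, F, Ab, giving F minor seventh.

F minor seventh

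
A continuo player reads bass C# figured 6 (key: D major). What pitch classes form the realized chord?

C#, E, A

The written figures 6 are shorthand for 6/3: the 3 is implied.
A third above C# in this key is E.
A sixth above C# in this key is A.
Together with the bass C#, this spells A major in first inversion.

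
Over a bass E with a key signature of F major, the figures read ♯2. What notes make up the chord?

E, F#, A, C

The written figures ♯2 are shorthand for 6/4/2: the 6/4 are implied.
A second above E in this key is F, raised to F# by the sharp.
A fourth above E in this key is A.
A sixth above E in this key is C.
Together with the bass E, this spells F# half-diminished seventh in third inversion.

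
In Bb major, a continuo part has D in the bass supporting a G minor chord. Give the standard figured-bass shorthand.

D is the fifth of G minor, so the chord is in second inversion.
A triad in second inversion is figured 6/4, conventionally abbreviated 6/4.

6/4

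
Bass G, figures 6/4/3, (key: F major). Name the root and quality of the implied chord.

The figures 6/4/3 indicate a seventh chord in second inversion.
In second inversion the root lies a fourth above the bass: a fourth above G in F major is C.
The chord tones are G, Bb, C, E, giving C dominant seventh.

C dominant seventh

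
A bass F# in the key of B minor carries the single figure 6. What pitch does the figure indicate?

D

Counting 5 letter steps above F# lands on D; in B minor, that letter is D.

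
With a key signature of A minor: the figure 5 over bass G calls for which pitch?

Counting 4 letter steps above G lands on D; in A minor, that letter is D.

D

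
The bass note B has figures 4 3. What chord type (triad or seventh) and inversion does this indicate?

4 3 is shorthand for 6/4/3.
Intervals of 6/4/3 above the bass form a seventh chord; the bass is the fifth, so this is second inversion.

seventh chord, second inversion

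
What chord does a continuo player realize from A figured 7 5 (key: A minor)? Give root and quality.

A minor seventh

The figures 7 5 indicate a seventh chord in root position.
In root position the bass is the root, so the root is A.
The chord tones are A, C, E, G, giving A minor seventh.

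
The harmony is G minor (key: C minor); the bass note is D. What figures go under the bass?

D is the fifth of G minor, so the chord is in second inversion.
A triad in second inversion is figured 6/4, conventionally abbreviated 6/4.

6/4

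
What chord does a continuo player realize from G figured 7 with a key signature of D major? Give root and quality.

The figures 7 indicate a seventh chord in root position.
In root position the bass is the root, so the root is G.
The chord tones are G, B, D, F#, giving G major seventh.

G major seventh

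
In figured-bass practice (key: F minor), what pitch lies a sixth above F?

Db

Counting 5 letter steps above F lands on D; in F minor, that letter is Db.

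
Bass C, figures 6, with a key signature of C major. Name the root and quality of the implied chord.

The figures 6 indicate a triad in first inversion.
In first inversion the root lies a sixth above the bass: a sixth above C in C major is A.
The chord tones are C, E, A, giving A minor.

A minor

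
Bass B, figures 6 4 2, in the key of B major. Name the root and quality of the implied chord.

C# minor seventh

The figures 6 4 2 indicate a seventh chord in third inversion.
In third inversion the root lies a second above the bass: a second above B in B major is C#.
The chord tones are B, C#, E, G#, giving C# minor seventh.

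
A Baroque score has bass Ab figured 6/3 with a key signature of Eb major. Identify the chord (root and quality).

The figures 6/3 indicate a triad in first inversion.
In first inversion the root lies a sixth above the bass: a sixth above Ab in Eb major is F.
The chord tones are Ab, C, F, giving F minor.

F minor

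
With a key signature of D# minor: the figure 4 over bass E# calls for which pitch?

A#

Counting 3 letter steps above E# lands on A; in D# minor, that letter is A#.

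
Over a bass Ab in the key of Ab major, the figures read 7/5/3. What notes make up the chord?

A third above Ab in this key is C.
A fifth above Ab in this key is Eb.
A seventh above Ab in this key is G.
Together with the bass Ab, this spells Ab major seventh in root position.

Ab, C, Eb, G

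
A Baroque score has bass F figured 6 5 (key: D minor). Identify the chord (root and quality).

The figures 6 5 indicate a seventh chord in first inversion.
In first inversion the root lies a sixth above the bass: a sixth above F in D minor is D.
The chord tones are F, A, C, D, giving D minor seventh.

D minor seventh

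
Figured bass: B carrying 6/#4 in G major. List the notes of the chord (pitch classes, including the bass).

B, E#, G

A fourth above B in this key is E, raised to E# by the sharp.
A sixth above B in this key is G.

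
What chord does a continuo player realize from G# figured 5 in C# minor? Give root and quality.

The figures 5 indicate a triad in root position.
In root position the bass is the root, so the root is G#.
The chord tones are G#, B, D#, giving G# minor.

G# minor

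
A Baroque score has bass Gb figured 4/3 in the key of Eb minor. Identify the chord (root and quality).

Cb major seventh

The figures 4/3 indicate a seventh chord in second inversion.
In second inversion the root lies a fourth above the bass: a fourth above Gb in Eb minor is Cb.
The chord tones are Gb, Bb, Cb, Eb, giving Cb major seventh.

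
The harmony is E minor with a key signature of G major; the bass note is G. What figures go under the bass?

G is the third of E minor, so the chord is in first inversion.
A triad in first inversion is figured 6/3, conventionally abbreviated 6.

6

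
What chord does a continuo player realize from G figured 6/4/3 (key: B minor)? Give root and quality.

C# half-diminished seventh

The figures 6/4/3 indicate a seventh chord in second inversion.
In second inversion the root lies a fourth above the bass: a fourth above G in B minor is C#.
The chord tones are G, B, C#, E, giving C# half-diminished seventh.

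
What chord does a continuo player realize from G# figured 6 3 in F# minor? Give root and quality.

The figures 6 3 indicate a triad in first inversion.
In first inversion the root lies a sixth above the bass: a sixth above G# in F# minor is E.
The chord tones are G#, B, E, giving E major.

E major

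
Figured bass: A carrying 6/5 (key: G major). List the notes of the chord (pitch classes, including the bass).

The written figures 6/5 are shorthand for 6/5/3: the 3 is implied.
A third above A in this key is C.
A fifth above A in this key is E.
A sixth above A in this key is F#.
Together with the bass A, this spells F# half-diminished seventh in first inversion.

A, C, E, F#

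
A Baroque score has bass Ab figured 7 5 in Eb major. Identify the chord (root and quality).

Ab major seventh

The figures 7 5 indicate a seventh chord in root position.
In root position the bass is the root, so the root is Ab.
The chord tones are Ab, C, Eb, G, giving Ab major seventh.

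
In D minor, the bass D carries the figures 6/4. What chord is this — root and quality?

G minor

The figures 6/4 indicate a triad in second inversion.
In second inversion the root lies a fourth above the bass: a fourth above D in D minor is G.
The chord tones are D, G, Bb, giving G minor.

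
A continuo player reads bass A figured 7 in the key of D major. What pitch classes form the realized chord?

A, C#, E, G

The written figures 7 are shorthand for 7/5/3: the 5/3 are implied.
A third above A in this key is C#.
A fifth above A in this key is E.
A seventh above A in this key is G.
Together with the bass A, this spells A dominant seventh in root position.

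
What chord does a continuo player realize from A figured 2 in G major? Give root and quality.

B minor seventh

The figures 2 indicate a seventh chord in third inversion.
In third inversion the root lies a second above the bass: a second above A in G major is B.
The chord tones are A, B, D, F#, giving B minor seventh.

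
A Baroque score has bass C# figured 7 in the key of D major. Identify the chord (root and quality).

The figures 7 indicate a seventh chord in root position.
In root position the bass is the root, so the root is C#.
The chord tones are C#, E, G, B, giving C# half-diminished seventh.

C# half-diminished seventh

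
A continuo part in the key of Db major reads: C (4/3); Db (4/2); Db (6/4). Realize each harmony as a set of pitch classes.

C, Eb, F, Ab | Db, Eb, Gb, Bb | Db, Gb, Bb

C (6/4/3): C, Eb, F, Ab.
Db (6/4/2): Db, Eb, Gb, Bb.
Db (6/4): Db, Gb, Bb.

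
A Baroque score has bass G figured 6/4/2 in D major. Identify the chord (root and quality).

A dominant seventh

The figures 6/4/2 indicate a seventh chord in third inversion.
In third inversion the root lies a second above the bass: a second above G in D major is A.
The chord tones are G, A, C#, E, giving A dominant seventh.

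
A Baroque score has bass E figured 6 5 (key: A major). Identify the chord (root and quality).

The figures 6 5 indicate a seventh chord in first inversion.
In first inversion the root lies a sixth above the bass: a sixth above E in A major is C#.
The chord tones are E, G#, B, C#, giving C# minor seventh.

C# minor seventh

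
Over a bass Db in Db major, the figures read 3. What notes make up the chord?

The written figures 3 are shorthand for 5/3: the 5 is implied.
A third above Db in this key is F.
A fifth above Db in this key is Ab.
Together with the bass Db, this spells Db major in root position.

Db, F, Ab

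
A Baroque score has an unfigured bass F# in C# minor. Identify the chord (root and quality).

An unfigured bass indicates a triad in root position.
In root position the bass is the root, so the root is F#.
The chord tones are F#, A, C#, giving F# minor.

F# minor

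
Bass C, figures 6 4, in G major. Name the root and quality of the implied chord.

F# diminished

The figures 6 4 indicate a triad in second inversion.
In second inversion the root lies a fourth above the bass: a fourth above C in G major is F#.
The chord tones are C, F#, A, giving F# diminished.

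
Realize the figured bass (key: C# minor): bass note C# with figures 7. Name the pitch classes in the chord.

The written figures 7 are shorthand for 7/5/3: the 5/3 are implied.
A third above C# in this key is E.
A fifth above C# in this key is G#.
A seventh above C# in this key is B.
Together with the bass C#, this spells C# minor seventh in root position.

C#, E, G#, B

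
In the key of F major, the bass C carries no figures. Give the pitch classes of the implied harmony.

An unfigured bass implies 5/3.
A third above C in this key is E.
A fifth above C in this key is G.
Together with the bass C, this spells C major in root position.

C, E, G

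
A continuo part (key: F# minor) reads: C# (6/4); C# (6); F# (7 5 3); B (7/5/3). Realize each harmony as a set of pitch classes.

C# (6/4): C#, F#, A.
C# (6/3): C#, E, A.
F# (7/5/3): F#, A, C#, E.
B (7/5/3): B, D, F#, A.

C#, F#, A | C#, E, A | F#, A, C#, E | B, D, F#, A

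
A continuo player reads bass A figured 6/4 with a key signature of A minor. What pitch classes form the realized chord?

A, D, F

A fourth above A in this key is D.
A sixth above A in this key is F.
Together with the bass A, this spells D minor in second inversion.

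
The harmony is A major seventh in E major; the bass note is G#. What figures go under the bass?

G# is the seventh of A major seventh, so the chord is in third inversion.
A seventh chord in third inversion is figured 6/4/2, conventionally abbreviated 4/2.

4/2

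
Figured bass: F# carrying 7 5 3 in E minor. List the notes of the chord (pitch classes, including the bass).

A third above F# in this key is A.
A fifth above F# in this key is C.
A seventh above F# in this key is E.
Together with the bass F#, this spells F# half-diminished seventh in root position.

F#, A, C, E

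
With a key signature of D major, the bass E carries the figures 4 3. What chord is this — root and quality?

The figures 4 3 indicate a seventh chord in second inversion.
In second inversion the root lies a fourth above the bass: a fourth above E in D major is A.
The chord tones are E, G, A, C#, giving A dominant seventh.

A dominant seventh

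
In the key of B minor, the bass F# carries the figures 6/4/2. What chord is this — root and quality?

G major seventh

The figures 6/4/2 indicate a seventh chord in third inversion.
In third inversion the root lies a second above the bass: a second above F# in B minor is G.
The chord tones are F#, G, B, D, giving G major seventh.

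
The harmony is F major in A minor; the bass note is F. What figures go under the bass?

F is the root of F major, so the chord is in root position.
A triad in root position is figured 5/3, conventionally abbreviated (no figures — root-position triad).

no figures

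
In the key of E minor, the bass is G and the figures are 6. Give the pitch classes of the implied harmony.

G, B, E

The written figures 6 are shorthand for 6/3: the 3 is implied.
A third above G in this key is B.
A sixth above G in this key is E.
Together with the bass G, this spells E minor in first inversion.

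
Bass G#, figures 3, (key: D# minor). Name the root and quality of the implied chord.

The figures 3 indicate a triad in root position.
In root position the bass is the root, so the root is G#.
The chord tones are G#, B, D#, giving G# minor.

G# minor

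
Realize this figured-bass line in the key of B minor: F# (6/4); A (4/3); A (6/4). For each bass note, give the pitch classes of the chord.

F# (6/4): F#, B, D.
A (6/4/3): A, C#, D, F#.
A (6/4): A, D, F#.

F#, B, D | A, C#, D, F# | A, D, F#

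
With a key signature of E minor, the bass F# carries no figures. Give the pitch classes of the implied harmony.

F#, A, C

An unfigured bass implies 5/3.
A third above F# in this key is A.
A fifth above F# in this key is C.
Together with the bass F#, this spells F# diminished in root position.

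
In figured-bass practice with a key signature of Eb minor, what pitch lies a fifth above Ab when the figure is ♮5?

E

Counting 4 letter steps above Ab lands on E; in Eb minor, that letter is Eb.
The ♮5 figure makes it natural, giving E.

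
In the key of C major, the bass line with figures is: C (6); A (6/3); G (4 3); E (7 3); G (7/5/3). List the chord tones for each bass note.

C (6/3): C, E, A.
A (6/3): A, C, F.
G (6/4/3): G, B, C, E.
E (7/5/3): E, G, B, D.
G (7/5/3): G, B, D, F.

C, E, A | A, C, F | G, B, C, E | E, G, B, D | G, B, D, F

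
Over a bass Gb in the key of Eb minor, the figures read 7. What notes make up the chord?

Gb, Bb, Db, F

The written figures 7 are shorthand for 7/5/3: the 5/3 are implied.
A third above Gb in this key is Bb.
A fifth above Gb in this key is Db.
A seventh above Gb in this key is F.
Together with the bass Gb, this spells Gb major seventh in root position.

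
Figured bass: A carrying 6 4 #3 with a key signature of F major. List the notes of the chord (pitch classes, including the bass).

A, C#, D, F

A third above A in this key is C, raised to C# by the sharp.
A fourth above A in this key is D.
A sixth above A in this key is F.
Together with the bass A, this spells D minor-major seventh in second inversion.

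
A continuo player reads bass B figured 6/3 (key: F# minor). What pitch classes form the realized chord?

A third above B in this key is D.
A sixth above B in this key is G#.
Together with the bass B, this spells G# diminished in first inversion.

B, D, G#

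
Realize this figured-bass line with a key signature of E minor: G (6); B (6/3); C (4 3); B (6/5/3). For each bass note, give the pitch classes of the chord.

G, B, E | B, D, G | C, E, F#, A | B, D, F#, G

G (6/3): G, B, E.
B (6/3): B, D, G.
C (6/4/3): C, E, F#, A.
B (6/5/3): B, D, F#, G.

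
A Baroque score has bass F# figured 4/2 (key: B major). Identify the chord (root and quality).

The figures 4/2 indicate a seventh chord in third inversion.
In third inversion the root lies a second above the bass: a second above F# in B major is G#.
The chord tones are F#, G#, B, D#, giving G# minor seventh.

G# minor seventh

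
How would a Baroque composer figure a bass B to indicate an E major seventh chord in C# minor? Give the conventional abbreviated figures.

4/3

B is the fifth of E major seventh, so the chord is in second inversion.
A seventh chord in second inversion is figured 6/4/3, conventionally abbreviated 4/3.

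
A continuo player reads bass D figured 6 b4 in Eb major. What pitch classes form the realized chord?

A fourth above D in this key is G, lowered to Gb by the flat.
A sixth above D in this key is Bb.
Together with the bass D, this spells Gb augmented in second inversion.

D, Gb, Bb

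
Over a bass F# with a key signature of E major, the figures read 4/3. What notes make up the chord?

The written figures 4/3 are shorthand for 6/4/3: the 6 is implied.
A third above F# in this key is A.
A fourth above F# in this key is B.
A sixth above F# in this key is D#.
Together with the bass F#, this spells B dominant seventh in second inversion.

F#, A, B, D#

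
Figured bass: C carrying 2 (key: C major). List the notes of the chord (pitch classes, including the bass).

C, D, F, A

The written figures 2 are shorthand for 6/4/2: the 6/4 are implied.
A second above C in this key is D.
A fourth above C in this key is F.
A sixth above C in this key is A.
Together with the bass C, this spells D minor seventh in third inversion.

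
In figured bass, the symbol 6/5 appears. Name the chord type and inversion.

6/5 is shorthand for 6/5/3.
Intervals of 6/5/3 above the bass form a seventh chord; the bass is the third, so this is first inversion.

seventh chord, first inversion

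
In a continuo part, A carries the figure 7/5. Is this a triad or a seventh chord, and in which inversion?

seventh chord, root position

7/5 is shorthand for 7/5/3.
Intervals of 7/5/3 above the bass form a seventh chord; the bass is the root, so this is root position.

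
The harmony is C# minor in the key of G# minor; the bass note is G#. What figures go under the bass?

G# is the fifth of C# minor, so the chord is in second inversion.
A triad in second inversion is figured 6/4, conventionally abbreviated 6/4.

6/4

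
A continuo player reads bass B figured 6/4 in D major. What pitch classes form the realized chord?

A fourth above B in this key is E.
A sixth above B in this key is G.
Together with the bass B, this spells E minor in second inversion.

B, E, G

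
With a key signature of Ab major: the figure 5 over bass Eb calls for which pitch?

Bb

Counting 4 letter steps above Eb lands on B; in Ab major, that letter is Bb.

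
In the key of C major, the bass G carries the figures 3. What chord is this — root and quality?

The figures 3 indicate a triad in root position.
In root position the bass is the root, so the root is G.
The chord tones are G, B, D, giving G major.

G major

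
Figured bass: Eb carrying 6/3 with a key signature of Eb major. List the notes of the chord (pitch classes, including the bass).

A third above Eb in this key is G.
A sixth above Eb in this key is C.
Together with the bass Eb, this spells C minor in first inversion.

Eb, G, C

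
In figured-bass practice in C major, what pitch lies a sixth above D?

Counting 5 letter steps above D lands on B; in C major, that letter is B.

B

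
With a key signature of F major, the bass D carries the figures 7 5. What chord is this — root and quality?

The figures 7 5 indicate a seventh chord in root position.
In root position the bass is the root, so the root is D.
The chord tones are D, F, A, C, giving D minor seventh.

D minor seventh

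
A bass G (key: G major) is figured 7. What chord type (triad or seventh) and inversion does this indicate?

7 is shorthand for 7/5/3.
Intervals of 7/5/3 above the bass form a seventh chord; the bass is the root, so this is root position.

seventh chord, root position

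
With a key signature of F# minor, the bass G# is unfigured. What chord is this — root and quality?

An unfigured bass indicates a triad in root position.
In root position the bass is the root, so the root is G#.
The chord tones are G#, B, D, giving G# diminished.

G# diminished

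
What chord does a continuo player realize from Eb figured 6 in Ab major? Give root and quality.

The figures 6 indicate a triad in first inversion.
In first inversion the root lies a sixth above the bass: a sixth above Eb in Ab major is C.
The chord tones are Eb, G, C, giving C minor.

C minor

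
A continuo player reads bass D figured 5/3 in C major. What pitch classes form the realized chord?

D, F, A

A third above D in this key is F.
A fifth above D in this key is A.
Together with the bass D, this spells D minor in root position.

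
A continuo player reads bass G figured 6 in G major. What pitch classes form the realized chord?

The written figures 6 are shorthand for 6/3: the 3 is implied.
A third above G in this key is B.
A sixth above G in this key is E.
Together with the bass G, this spells E minor in first inversion.

G, B, E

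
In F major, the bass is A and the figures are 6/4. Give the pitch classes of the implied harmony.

A, D, F

A fourth above A in this key is D.
A sixth above A in this key is F.
Together with the bass A, this spells D minor in second inversion.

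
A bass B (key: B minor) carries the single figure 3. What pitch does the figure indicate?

D

Counting 2 letter steps above B lands on D; in B minor, that letter is D.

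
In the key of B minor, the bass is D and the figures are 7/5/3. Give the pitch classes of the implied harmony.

D, F#, A, C#

A third above D in this key is F#.
A fifth above D in this key is A.
A seventh above D in this key is C#.
Together with the bass D, this spells D major seventh in root position.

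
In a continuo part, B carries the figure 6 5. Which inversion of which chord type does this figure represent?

seventh chord, first inversion

6 5 is shorthand for 6/5/3.
Intervals of 6/5/3 above the bass form a seventh chord; the bass is the third, so this is first inversion.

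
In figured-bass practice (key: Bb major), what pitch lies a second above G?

A

Counting 1 letter step above G lands on A; in Bb major, that letter is A.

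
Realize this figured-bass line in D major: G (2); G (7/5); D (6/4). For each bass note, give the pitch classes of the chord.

G (6/4/2): G, A, C#, E.
G (7/5/3): G, B, D, F#.
D (6/4): D, G, B.

G, A, C#, E | G, B, D, F# | D, G, B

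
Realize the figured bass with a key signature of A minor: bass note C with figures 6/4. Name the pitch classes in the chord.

C, F, A

A fourth above C in this key is F.
A sixth above C in this key is A.
Together with the bass C, this spells F major in second inversion.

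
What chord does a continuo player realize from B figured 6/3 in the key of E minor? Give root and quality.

G major

The figures 6/3 indicate a triad in first inversion.
In first inversion the root lies a sixth above the bass: a sixth above B in E minor is G.
The chord tones are B, D, G, giving G major.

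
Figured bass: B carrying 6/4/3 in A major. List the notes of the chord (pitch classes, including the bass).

B, D, E, G#

A third above B in this key is D.
A fourth above B in this key is E.
A sixth above B in this key is G#.
Together with the bass B, this spells E dominant seventh in second inversion.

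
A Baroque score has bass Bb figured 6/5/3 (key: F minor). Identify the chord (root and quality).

G half-diminished seventh

The figures 6/5/3 indicate a seventh chord in first inversion.
In first inversion the root lies a sixth above the bass: a sixth above Bb in F minor is G.
The chord tones are Bb, Db, F, G, giving G half-diminished seventh.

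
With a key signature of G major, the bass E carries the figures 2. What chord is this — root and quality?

F# half-diminished seventh

The figures 2 indicate a seventh chord in third inversion.
In third inversion the root lies a second above the bass: a second above E in G major is F#.
The chord tones are E, F#, A, C, giving F# half-diminished seventh.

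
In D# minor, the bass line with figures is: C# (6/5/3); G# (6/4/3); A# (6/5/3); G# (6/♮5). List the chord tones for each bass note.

C# (6/5/3): C#, E#, G#, A#.
G# (6/4/3): G#, B, C#, E#.
A# (6/5/3): A#, C#, E#, F#.
G# (6/♮5/3): G#, B, D, E#.

C#, E#, G#, A# | G#, B, C#, E# | A#, C#, E#, F# | G#, B, D, E#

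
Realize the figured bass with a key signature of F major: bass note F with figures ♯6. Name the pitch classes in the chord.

F, A, D#

The written figures ♯6 are shorthand for 6/3: the 3 is implied.
A third above F in this key is A.
A sixth above F in this key is D, raised to D# by the sharp.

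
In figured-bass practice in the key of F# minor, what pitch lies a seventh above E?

Counting 6 letter steps above E lands on D; in F# minor, that letter is D.

D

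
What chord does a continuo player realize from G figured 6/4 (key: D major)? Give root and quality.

The figures 6/4 indicate a triad in second inversion.
In second inversion the root lies a fourth above the bass: a fourth above G in D major is C#.
The chord tones are G, C#, E, giving C# diminished.

C# diminished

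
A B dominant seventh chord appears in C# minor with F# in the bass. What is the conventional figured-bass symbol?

4/3

F# is the fifth of B dominant seventh, so the chord is in second inversion.
A seventh chord in second inversion is figured 6/4/3, conventionally abbreviated 4/3.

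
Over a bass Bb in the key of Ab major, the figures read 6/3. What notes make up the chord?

Bb, Db, G

A third above Bb in this key is Db.
A sixth above Bb in this key is G.
Together with the bass Bb, this spells G diminished in first inversion.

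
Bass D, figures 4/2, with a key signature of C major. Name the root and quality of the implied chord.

E minor seventh

The figures 4/2 indicate a seventh chord in third inversion.
In third inversion the root lies a second above the bass: a second above D in C major is E.
The chord tones are D, E, G, B, giving E minor seventh.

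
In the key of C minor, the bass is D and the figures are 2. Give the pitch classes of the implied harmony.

The written figures 2 are shorthand for 6/4/2: the 6/4 are implied.
A second above D in this key is Eb.
A fourth above D in this key is G.
A sixth above D in this key is Bb.
Together with the bass D, this spells Eb major seventh in third inversion.

D, Eb, G, Bb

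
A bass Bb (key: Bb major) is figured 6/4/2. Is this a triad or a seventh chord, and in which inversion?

Intervals of 6/4/2 above the bass form a seventh chord; the bass is the seventh, so this is third inversion.

seventh chord, third inversion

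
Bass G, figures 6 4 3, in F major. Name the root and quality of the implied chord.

The figures 6 4 3 indicate a seventh chord in second inversion.
In second inversion the root lies a fourth above the bass: a fourth above G in F major is C.
The chord tones are G, Bb, C, E, giving C dominant seventh.

C dominant seventh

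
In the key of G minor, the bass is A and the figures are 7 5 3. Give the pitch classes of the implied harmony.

A, C, Eb, G

A third above A in this key is C.
A fifth above A in this key is Eb.
A seventh above A in this key is G.
Together with the bass A, this spells A half-diminished seventh in root position.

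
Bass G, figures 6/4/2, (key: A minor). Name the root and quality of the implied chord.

The figures 6/4/2 indicate a seventh chord in third inversion.
In third inversion the root lies a second above the bass: a second above G in A minor is A.
The chord tones are G, A, C, E, giving A minor seventh.

A minor seventh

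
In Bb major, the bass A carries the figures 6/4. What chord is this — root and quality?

D minor

The figures 6/4 indicate a triad in second inversion.
In second inversion the root lies a fourth above the bass: a fourth above A in Bb major is D.
The chord tones are A, D, F, giving D minor.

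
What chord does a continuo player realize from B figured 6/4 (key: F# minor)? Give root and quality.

E major

The figures 6/4 indicate a triad in second inversion.
In second inversion the root lies a fourth above the bass: a fourth above B in F# minor is E.
The chord tones are B, E, G#, giving E major.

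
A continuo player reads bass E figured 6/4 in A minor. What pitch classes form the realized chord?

E, A, C

A fourth above E in this key is A.
A sixth above E in this key is C.
Together with the bass E, this spells A minor in second inversion.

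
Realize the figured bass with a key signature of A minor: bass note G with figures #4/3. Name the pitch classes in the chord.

The written figures #4/3 are shorthand for 6/4/3: the 6 is implied.
A third above G in this key is B.
A fourth above G in this key is C, raised to C# by the sharp.
A sixth above G in this key is E.
Together with the bass G, this spells C# half-diminished seventh in second inversion.

G, B, C#, E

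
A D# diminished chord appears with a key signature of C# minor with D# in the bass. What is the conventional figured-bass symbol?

D# is the root of D# diminished, so the chord is in root position.
A triad in root position is figured 5/3, conventionally abbreviated (no figures — root-position triad).

no figures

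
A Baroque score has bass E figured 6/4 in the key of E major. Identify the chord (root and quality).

A major

The figures 6/4 indicate a triad in second inversion.
In second inversion the root lies a fourth above the bass: a fourth above E in E major is A.
The chord tones are E, A, C#, giving A major.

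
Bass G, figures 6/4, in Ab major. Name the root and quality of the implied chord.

The figures 6/4 indicate a triad in second inversion.
In second inversion the root lies a fourth above the bass: a fourth above G in Ab major is C.
The chord tones are G, C, Eb, giving C minor.

C minor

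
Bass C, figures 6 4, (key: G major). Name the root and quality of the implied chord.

F# diminished

The figures 6 4 indicate a triad in second inversion.
In second inversion the root lies a fourth above the bass: a fourth above C in G major is F#.
The chord tones are C, F#, A, giving F# diminished.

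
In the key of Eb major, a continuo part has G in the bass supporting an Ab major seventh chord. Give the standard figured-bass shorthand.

G is the seventh of Ab major seventh, so the chord is in third inversion.
A seventh chord in third inversion is figured 6/4/2, conventionally abbreviated 4/2.

4/2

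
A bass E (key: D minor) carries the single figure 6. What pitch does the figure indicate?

Counting 5 letter steps above E lands on C; in D minor, that letter is C.

C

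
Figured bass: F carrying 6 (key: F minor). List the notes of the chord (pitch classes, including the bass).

The written figures 6 are shorthand for 6/3: the 3 is implied.
A third above F in this key is Ab.
A sixth above F in this key is Db.
Together with the bass F, this spells Db major in first inversion.

F, Ab, Db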